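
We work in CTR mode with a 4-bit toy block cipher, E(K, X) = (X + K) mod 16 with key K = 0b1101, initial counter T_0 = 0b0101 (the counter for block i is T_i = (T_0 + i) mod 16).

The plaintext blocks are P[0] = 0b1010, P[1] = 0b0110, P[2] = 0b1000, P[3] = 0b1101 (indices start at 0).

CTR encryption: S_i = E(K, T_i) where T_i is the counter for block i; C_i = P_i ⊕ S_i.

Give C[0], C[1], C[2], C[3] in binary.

C[0] = 0b1000, C[1] = 0b0101, C[2] = 0b1100, C[3] = 0b1000

C[0]: T = 0b0101, S = E(K, T) = 0b0010; 0b1010 ⊕ 0b0010 = 0b1000.
C[1]: T = 0b0110, S = E(K, T) = 0b0011; 0b0110 ⊕ 0b0011 = 0b0101.
C[2]: T = 0b0111, S = E(K, T) = 0b0100; 0b1000 ⊕ 0b0100 = 0b1100.
C[3]: T = 0b1000, S = E(K, T) = 0b0101; 0b1101 ⊕ 0b0101 = 0b1000.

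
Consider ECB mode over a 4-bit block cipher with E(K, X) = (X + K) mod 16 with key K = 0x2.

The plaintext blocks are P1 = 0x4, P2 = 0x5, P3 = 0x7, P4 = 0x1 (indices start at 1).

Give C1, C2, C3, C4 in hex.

ECB encryption: C_i = E(K, P_i).
C1: E(K, 0x4) = 0x6.
C2: E(K, 0x5) = 0x7.
C3: E(K, 0x7) = 0x9.
C4: E(K, 0x1) = 0x3.

C1 = 0x6, C2 = 0x7, C3 = 0x9, C4 = 0x3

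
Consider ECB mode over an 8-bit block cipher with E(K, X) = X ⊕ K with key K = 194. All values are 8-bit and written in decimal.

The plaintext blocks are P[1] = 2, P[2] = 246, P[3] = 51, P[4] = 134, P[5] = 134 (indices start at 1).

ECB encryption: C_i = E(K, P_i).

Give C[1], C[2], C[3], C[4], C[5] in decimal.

C[1]: E(K, 2) = 192.
C[2]: E(K, 246) = 52.
C[3]: E(K, 51) = 241.
C[4]: E(K, 134) = 68.
C[5]: E(K, 134) = 68.

C[1] = 192, C[2] = 52, C[3] = 241, C[4] = 68, C[5] = 68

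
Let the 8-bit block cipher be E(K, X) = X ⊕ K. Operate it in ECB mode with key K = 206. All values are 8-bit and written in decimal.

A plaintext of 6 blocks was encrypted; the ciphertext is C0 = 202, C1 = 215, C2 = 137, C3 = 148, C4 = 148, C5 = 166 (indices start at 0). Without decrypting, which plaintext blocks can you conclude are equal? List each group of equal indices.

P3 = P4

ECB encrypts each block independently with the same key, so equal ciphertext blocks imply equal plaintext blocks.
C3 = C4 = 148, so P3 = P4.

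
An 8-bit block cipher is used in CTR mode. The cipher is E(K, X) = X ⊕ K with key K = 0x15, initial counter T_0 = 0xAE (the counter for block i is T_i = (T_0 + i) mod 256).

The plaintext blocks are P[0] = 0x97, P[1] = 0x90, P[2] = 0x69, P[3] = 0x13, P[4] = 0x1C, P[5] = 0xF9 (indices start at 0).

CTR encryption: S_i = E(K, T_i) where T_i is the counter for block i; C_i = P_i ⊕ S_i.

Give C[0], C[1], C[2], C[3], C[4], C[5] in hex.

C[0]: T = 0xAE, S = E(K, T) = 0xBB; 0x97 ⊕ 0xBB = 0x2C.
C[1]: T = 0xAF, S = E(K, T) = 0xBA; 0x90 ⊕ 0xBA = 0x2A.
C[2]: T = 0xB0, S = E(K, T) = 0xA5; 0x69 ⊕ 0xA5 = 0xCC.
C[3]: T = 0xB1, S = E(K, T) = 0xA4; 0x13 ⊕ 0xA4 = 0xB7.
C[4]: T = 0xB2, S = E(K, T) = 0xA7; 0x1C ⊕ 0xA7 = 0xBB.
C[5]: T = 0xB3, S = E(K, T) = 0xA6; 0xF9 ⊕ 0xA6 = 0x5F.

C[0] = 0x2C, C[1] = 0x2A, C[2] = 0xCC, C[3] = 0xB7, C[4] = 0xBB, C[5] = 0x5F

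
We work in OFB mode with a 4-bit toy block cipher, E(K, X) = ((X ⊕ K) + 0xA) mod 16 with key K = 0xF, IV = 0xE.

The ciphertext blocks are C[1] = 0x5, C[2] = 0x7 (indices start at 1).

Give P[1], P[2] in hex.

OFB decryption: S_i = E(K, S_{i−1}) with S_{0} = IV; P_i = C_i ⊕ S_i.
P[1]: S = E(K, 0xE) = 0xB; 0x5 ⊕ 0xB = 0xE.
P[2]: S = E(K, 0xB) = 0xE; 0x7 ⊕ 0xE = 0x9.

P[1] = 0xE, P[2] = 0x9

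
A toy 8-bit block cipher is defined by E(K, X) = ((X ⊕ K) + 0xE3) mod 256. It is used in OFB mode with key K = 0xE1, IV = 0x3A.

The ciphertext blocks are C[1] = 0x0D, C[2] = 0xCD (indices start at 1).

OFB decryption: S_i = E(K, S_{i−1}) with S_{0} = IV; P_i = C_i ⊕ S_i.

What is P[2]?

P[2] = 0x8F

P[1]: S = E(K, 0x3A) = 0xBE; 0x0D ⊕ 0xBE = 0xB3.
P[2]: S = E(K, 0xBE) = 0x42; 0xCD ⊕ 0x42 = 0x8F.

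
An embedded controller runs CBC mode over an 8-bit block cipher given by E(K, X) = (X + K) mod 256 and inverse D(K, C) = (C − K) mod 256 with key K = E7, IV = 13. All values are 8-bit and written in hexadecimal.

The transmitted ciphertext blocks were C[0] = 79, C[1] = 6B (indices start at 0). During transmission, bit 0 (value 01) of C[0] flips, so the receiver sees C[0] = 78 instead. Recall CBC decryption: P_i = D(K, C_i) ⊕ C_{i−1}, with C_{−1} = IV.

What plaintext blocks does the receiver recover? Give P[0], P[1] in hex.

P[0] = 82, P[1] = FC

Only C[0] changed, to 78. In CBC, a change in C_i garbles P_i and flips the same bit in P_{i+1}. Decrypting the received ciphertext:
P[0]: D(K, 78) = 91; 91 ⊕ 13 = 82.
P[1]: D(K, 6B) = 84; 84 ⊕ 78 = FC.
Blocks that differ from the original plaintext: P[0], P[1].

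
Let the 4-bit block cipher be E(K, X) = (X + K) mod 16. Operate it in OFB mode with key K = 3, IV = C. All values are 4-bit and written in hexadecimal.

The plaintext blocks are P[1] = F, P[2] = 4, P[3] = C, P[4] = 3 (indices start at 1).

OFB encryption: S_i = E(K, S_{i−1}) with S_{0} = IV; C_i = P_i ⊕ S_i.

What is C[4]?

C[4] = B

C[1]: S = E(K, C) = F; F ⊕ F = 0.
C[2]: S = E(K, F) = 2; 4 ⊕ 2 = 6.
C[3]: S = E(K, 2) = 5; C ⊕ 5 = 9.
C[4]: S = E(K, 5) = 8; 3 ⊕ 8 = B.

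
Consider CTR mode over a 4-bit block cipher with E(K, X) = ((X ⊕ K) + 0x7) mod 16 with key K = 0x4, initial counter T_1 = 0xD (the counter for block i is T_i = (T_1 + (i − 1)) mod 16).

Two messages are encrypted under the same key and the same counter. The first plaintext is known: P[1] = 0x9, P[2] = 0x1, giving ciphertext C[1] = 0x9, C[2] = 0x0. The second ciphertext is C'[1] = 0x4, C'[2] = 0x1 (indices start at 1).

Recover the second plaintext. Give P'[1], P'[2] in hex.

P'[1] = 0x4, P'[2] = 0x0

In CTR with a reused counter, both messages share the same keystream S_i, so C_i ⊕ C'_i = P_i ⊕ P'_i and thus P'_i = P_i ⊕ C_i ⊕ C'_i.
P'[1]: 0x9 ⊕ 0x9 ⊕ 0x4 = 0x4.
P'[2]: 0x1 ⊕ 0x0 ⊕ 0x1 = 0x0.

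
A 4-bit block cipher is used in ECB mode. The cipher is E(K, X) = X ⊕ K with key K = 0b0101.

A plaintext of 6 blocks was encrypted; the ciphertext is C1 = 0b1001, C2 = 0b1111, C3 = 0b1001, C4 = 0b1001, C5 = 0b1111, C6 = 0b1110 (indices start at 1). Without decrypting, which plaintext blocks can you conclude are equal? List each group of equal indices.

P1 = P3 = P4; P2 = P5

ECB encrypts each block independently with the same key, so equal ciphertext blocks imply equal plaintext blocks.
C1 = C3 = C4 = 0b1001, so P1 = P3 = P4.
C2 = C5 = 0b1111, so P2 = P5.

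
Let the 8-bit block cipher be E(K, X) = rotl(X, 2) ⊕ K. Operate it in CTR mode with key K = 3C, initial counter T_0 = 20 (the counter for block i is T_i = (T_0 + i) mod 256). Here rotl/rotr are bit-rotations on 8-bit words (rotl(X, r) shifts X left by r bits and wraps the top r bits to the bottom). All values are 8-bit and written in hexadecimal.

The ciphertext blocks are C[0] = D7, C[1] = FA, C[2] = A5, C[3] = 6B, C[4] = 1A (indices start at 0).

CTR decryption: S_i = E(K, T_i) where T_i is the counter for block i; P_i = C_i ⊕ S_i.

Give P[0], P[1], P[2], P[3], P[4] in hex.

P[0] = 6B, P[1] = 42, P[2] = 11, P[3] = DB, P[4] = B6

P[0]: T = 20, S = E(K, T) = BC; D7 ⊕ BC = 6B.
P[1]: T = 21, S = E(K, T) = B8; FA ⊕ B8 = 42.
P[2]: T = 22, S = E(K, T) = B4; A5 ⊕ B4 = 11.
P[3]: T = 23, S = E(K, T) = B0; 6B ⊕ B0 = DB.
P[4]: T = 24, S = E(K, T) = AC; 1A ⊕ AC = B6.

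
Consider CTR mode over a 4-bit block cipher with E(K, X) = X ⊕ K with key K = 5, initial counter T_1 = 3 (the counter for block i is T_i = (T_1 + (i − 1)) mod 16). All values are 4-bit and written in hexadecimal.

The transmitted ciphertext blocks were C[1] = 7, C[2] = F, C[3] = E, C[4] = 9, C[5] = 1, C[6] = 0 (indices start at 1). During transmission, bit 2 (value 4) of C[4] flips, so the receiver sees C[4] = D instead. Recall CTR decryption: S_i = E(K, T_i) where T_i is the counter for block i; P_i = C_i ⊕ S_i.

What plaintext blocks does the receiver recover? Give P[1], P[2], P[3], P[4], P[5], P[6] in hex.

P[1] = 1, P[2] = E, P[3] = E, P[4] = E, P[5] = 3, P[6] = D

Only C[4] changed, to D. In CTR, a change in C_i flips the same bit in P_i only; the keystream is unaffected. Decrypting the received ciphertext:
P[1]: T = 3, S = E(K, T) = 6; 7 ⊕ 6 = 1.
P[2]: T = 4, S = E(K, T) = 1; F ⊕ 1 = E.
P[3]: T = 5, S = E(K, T) = 0; E ⊕ 0 = E.
P[4]: T = 6, S = E(K, T) = 3; D ⊕ 3 = E.
P[5]: T = 7, S = E(K, T) = 2; 1 ⊕ 2 = 3.
P[6]: T = 8, S = E(K, T) = D; 0 ⊕ D = D.
Blocks that differ from the original plaintext: P[4].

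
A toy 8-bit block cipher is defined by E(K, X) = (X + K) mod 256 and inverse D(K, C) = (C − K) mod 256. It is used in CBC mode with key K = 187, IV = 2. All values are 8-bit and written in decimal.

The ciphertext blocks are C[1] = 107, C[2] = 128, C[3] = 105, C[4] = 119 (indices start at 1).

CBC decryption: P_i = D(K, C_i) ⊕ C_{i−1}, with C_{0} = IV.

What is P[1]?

P[1] = 178

P[1]: D(K, 107) = 176; 176 ⊕ 2 = 178.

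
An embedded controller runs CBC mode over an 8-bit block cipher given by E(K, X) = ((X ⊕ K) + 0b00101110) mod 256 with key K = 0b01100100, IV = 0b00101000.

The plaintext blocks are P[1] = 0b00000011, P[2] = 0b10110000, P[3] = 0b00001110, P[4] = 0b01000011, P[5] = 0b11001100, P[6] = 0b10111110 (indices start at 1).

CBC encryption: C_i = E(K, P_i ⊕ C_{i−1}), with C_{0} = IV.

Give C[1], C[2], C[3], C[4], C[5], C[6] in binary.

C[1]: P[1] ⊕ 0b00101000 = 0b00101011; E(K, 0b00101011) = 0b01111101.
C[2]: P[2] ⊕ 0b01111101 = 0b11001101; E(K, 0b11001101) = 0b11010111.
C[3]: P[3] ⊕ 0b11010111 = 0b11011001; E(K, 0b11011001) = 0b11101011.
C[4]: P[4] ⊕ 0b11101011 = 0b10101000; E(K, 0b10101000) = 0b11111010.
C[5]: P[5] ⊕ 0b11111010 = 0b00110110; E(K, 0b00110110) = 0b10000000.
C[6]: P[6] ⊕ 0b10000000 = 0b00111110; E(K, 0b00111110) = 0b10001000.

C[1] = 0b01111101, C[2] = 0b11010111, C[3] = 0b11101011, C[4] = 0b11111010, C[5] = 0b10000000, C[6] = 0b10001000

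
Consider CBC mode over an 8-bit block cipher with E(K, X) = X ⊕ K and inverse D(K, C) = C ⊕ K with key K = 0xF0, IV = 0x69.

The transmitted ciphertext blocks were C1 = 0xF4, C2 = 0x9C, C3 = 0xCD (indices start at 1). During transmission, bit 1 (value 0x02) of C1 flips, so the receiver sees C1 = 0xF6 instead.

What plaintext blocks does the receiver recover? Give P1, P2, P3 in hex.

P1 = 0x6F, P2 = 0x9A, P3 = 0xA1

CBC decryption: P_i = D(K, C_i) ⊕ C_{i−1}, with C_{0} = IV.
Only C1 changed, to 0xF6. In CBC, a change in C_i garbles P_i and flips the same bit in P_{i+1}. Decrypting the received ciphertext:
P1: D(K, 0xF6) = 0x06; 0x06 ⊕ 0x69 = 0x6F.
P2: D(K, 0x9C) = 0x6C; 0x6C ⊕ 0xF6 = 0x9A.
P3: D(K, 0xCD) = 0x3D; 0x3D ⊕ 0x9C = 0xA1.
Blocks that differ from the original plaintext: P1, P2.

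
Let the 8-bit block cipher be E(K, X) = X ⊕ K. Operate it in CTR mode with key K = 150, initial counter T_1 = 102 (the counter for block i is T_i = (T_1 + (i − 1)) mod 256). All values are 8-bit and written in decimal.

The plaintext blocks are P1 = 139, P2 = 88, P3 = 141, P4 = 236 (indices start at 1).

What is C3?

C3 = 115

CTR encryption: S_i = E(K, T_i) where T_i is the counter for block i; C_i = P_i ⊕ S_i.
C1: T = 102, S = E(K, T) = 240; 139 ⊕ 240 = 123.
C2: T = 103, S = E(K, T) = 241; 88 ⊕ 241 = 169.
C3: T = 104, S = E(K, T) = 254; 141 ⊕ 254 = 115.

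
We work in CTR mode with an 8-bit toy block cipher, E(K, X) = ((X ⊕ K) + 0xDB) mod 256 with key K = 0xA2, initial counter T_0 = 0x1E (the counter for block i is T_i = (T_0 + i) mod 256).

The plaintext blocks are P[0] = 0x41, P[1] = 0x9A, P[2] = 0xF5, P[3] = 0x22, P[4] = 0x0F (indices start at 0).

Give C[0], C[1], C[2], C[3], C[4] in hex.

CTR encryption: S_i = E(K, T_i) where T_i is the counter for block i; C_i = P_i ⊕ S_i.
C[0]: T = 0x1E, S = E(K, T) = 0x97; 0x41 ⊕ 0x97 = 0xD6.
C[1]: T = 0x1F, S = E(K, T) = 0x98; 0x9A ⊕ 0x98 = 0x02.
C[2]: T = 0x20, S = E(K, T) = 0x5D; 0xF5 ⊕ 0x5D = 0xA8.
C[3]: T = 0x21, S = E(K, T) = 0x5E; 0x22 ⊕ 0x5E = 0x7C.
C[4]: T = 0x22, S = E(K, T) = 0x5B; 0x0F ⊕ 0x5B = 0x54.

C[0] = 0xD6, C[1] = 0x02, C[2] = 0xA8, C[3] = 0x7C, C[4] = 0x54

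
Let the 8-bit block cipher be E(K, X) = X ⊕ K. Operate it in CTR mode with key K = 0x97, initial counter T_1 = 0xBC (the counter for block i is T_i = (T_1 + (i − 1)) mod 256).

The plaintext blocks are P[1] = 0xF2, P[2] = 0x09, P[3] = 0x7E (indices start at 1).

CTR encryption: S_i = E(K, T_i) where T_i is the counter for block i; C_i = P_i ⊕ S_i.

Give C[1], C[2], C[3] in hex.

C[1] = 0xD9, C[2] = 0x23, C[3] = 0x57

C[1]: T = 0xBC, S = E(K, T) = 0x2B; 0xF2 ⊕ 0x2B = 0xD9.
C[2]: T = 0xBD, S = E(K, T) = 0x2A; 0x09 ⊕ 0x2A = 0x23.
C[3]: T = 0xBE, S = E(K, T) = 0x29; 0x7E ⊕ 0x29 = 0x57.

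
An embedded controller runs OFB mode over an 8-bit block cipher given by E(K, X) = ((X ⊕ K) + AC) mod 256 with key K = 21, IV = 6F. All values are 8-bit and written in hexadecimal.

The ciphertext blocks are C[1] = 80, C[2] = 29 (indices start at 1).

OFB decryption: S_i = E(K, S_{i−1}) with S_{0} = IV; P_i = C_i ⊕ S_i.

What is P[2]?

P[1]: S = E(K, 6F) = FA; 80 ⊕ FA = 7A.
P[2]: S = E(K, FA) = 87; 29 ⊕ 87 = AE.

P[2] = AE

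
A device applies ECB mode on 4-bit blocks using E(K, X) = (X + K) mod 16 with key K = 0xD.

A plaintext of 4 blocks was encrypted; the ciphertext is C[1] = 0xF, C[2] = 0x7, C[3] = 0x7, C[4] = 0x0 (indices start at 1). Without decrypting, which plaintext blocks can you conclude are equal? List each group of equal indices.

ECB encrypts each block independently with the same key, so equal ciphertext blocks imply equal plaintext blocks.
C[2] = C[3] = 0x7, so P[2] = P[3].

P[2] = P[3]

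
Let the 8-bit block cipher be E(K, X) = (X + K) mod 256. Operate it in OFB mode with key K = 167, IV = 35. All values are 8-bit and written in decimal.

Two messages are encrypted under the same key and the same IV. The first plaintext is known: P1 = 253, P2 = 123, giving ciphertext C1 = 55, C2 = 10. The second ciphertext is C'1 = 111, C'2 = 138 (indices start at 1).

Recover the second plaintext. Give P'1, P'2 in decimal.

P'1 = 165, P'2 = 251

In OFB with a reused IV, both messages share the same keystream S_i, so C_i ⊕ C'_i = P_i ⊕ P'_i and thus P'_i = P_i ⊕ C_i ⊕ C'_i.
P'1: 253 ⊕ 55 ⊕ 111 = 165.
P'2: 123 ⊕ 10 ⊕ 138 = 251.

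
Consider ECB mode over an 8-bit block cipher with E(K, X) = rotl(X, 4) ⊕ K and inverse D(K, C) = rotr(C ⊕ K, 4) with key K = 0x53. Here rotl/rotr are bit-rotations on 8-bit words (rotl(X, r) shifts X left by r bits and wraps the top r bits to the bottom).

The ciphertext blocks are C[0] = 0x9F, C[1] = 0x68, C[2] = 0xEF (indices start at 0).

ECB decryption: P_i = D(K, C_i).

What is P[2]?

P[2] = 0xCB

P[2]: D(K, 0xEF) = 0xCB.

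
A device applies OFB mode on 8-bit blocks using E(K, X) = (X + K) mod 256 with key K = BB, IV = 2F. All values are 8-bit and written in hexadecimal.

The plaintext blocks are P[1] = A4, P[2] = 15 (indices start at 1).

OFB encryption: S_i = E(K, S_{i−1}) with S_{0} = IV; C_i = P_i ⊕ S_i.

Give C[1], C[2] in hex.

C[1] = 4E, C[2] = B0

C[1]: S = E(K, 2F) = EA; A4 ⊕ EA = 4E.
C[2]: S = E(K, EA) = A5; 15 ⊕ A5 = B0.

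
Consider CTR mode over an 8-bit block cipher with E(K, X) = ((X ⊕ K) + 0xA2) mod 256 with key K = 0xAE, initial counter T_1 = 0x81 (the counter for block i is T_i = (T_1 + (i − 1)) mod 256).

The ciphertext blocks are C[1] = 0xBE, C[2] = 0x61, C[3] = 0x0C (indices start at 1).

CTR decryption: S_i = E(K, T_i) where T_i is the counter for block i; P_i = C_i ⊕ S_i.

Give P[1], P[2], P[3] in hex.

P[1]: T = 0x81, S = E(K, T) = 0xD1; 0xBE ⊕ 0xD1 = 0x6F.
P[2]: T = 0x82, S = E(K, T) = 0xCE; 0x61 ⊕ 0xCE = 0xAF.
P[3]: T = 0x83, S = E(K, T) = 0xCF; 0x0C ⊕ 0xCF = 0xC3.

P[1] = 0x6F, P[2] = 0xAF, P[3] = 0xC3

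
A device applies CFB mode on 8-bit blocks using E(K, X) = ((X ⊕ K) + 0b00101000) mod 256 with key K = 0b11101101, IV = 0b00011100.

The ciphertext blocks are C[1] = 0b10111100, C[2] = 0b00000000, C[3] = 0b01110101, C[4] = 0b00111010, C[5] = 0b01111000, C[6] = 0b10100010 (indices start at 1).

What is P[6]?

P[6] = 0b00011111

CFB decryption: P_i = C_i ⊕ E(K, C_{i−1}), with C_{0} = IV.
P[6]: E(K, 0b01111000) = 0b10111101; 0b10100010 ⊕ 0b10111101 = 0b00011111.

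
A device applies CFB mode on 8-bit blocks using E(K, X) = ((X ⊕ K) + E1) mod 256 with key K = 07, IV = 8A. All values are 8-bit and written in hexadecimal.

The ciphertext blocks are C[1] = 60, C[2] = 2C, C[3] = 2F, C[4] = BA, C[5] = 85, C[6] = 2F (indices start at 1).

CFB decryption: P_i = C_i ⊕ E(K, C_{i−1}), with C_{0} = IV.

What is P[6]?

P[6]: E(K, 85) = 63; 2F ⊕ 63 = 4C.

P[6] = 4C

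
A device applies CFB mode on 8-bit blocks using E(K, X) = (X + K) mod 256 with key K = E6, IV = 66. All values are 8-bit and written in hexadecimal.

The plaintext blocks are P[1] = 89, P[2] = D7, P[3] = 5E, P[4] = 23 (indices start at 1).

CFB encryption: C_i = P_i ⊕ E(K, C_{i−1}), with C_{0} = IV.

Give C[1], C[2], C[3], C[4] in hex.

C[1] = C5, C[2] = 7C, C[3] = 3C, C[4] = 01

C[1]: E(K, 66) = 4C; 89 ⊕ 4C = C5.
C[2]: E(K, C5) = AB; D7 ⊕ AB = 7C.
C[3]: E(K, 7C) = 62; 5E ⊕ 62 = 3C.
C[4]: E(K, 3C) = 22; 23 ⊕ 22 = 01.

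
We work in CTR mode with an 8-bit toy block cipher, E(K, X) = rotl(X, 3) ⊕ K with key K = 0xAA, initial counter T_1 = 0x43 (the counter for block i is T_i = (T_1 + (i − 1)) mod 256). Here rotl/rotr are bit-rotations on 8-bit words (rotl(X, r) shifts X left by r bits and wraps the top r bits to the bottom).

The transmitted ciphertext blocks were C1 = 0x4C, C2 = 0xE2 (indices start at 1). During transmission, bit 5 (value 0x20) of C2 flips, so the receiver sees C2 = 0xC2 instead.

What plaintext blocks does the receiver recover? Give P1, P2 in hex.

P1 = 0xFC, P2 = 0x4A

CTR decryption: S_i = E(K, T_i) where T_i is the counter for block i; P_i = C_i ⊕ S_i.
Only C2 changed, to 0xC2. In CTR, a change in C_i flips the same bit in P_i only; the keystream is unaffected. Decrypting the received ciphertext:
P1: T = 0x43, S = E(K, T) = 0xB0; 0x4C ⊕ 0xB0 = 0xFC.
P2: T = 0x44, S = E(K, T) = 0x88; 0xC2 ⊕ 0x88 = 0x4A.
Blocks that differ from the original plaintext: P2.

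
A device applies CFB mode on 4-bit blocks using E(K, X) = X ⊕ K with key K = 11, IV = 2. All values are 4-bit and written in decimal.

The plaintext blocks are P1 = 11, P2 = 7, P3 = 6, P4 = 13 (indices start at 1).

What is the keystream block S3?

5

CFB encryption: C_i = P_i ⊕ E(K, C_{i−1}), with C_{0} = IV.
C1: E(K, 2) = 9; 11 ⊕ 9 = 2.
C2: E(K, 2) = 9; 7 ⊕ 9 = 14.
C3: E(K, 14) = 5; 6 ⊕ 5 = 3.
So S3 = 5.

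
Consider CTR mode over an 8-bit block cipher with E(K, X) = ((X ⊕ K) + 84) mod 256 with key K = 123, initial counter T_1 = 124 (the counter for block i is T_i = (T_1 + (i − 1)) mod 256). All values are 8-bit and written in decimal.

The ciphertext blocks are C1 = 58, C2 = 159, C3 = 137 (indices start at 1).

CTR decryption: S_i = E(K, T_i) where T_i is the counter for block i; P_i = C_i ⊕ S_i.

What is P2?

P2 = 197

P2: T = 125, S = E(K, T) = 90; 159 ⊕ 90 = 197.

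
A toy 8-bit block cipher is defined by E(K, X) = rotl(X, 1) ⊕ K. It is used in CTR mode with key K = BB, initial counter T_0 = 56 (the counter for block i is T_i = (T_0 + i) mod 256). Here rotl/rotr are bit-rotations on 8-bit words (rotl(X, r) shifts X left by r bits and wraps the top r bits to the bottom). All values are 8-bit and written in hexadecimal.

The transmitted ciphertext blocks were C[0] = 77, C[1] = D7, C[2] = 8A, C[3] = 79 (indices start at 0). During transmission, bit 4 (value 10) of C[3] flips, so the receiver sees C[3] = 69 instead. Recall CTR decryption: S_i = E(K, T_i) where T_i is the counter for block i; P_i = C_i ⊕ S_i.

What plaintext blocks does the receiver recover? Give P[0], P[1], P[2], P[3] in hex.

P[0] = 60, P[1] = C2, P[2] = 81, P[3] = 60

Only C[3] changed, to 69. In CTR, a change in C_i flips the same bit in P_i only; the keystream is unaffected. Decrypting the received ciphertext:
P[0]: T = 56, S = E(K, T) = 17; 77 ⊕ 17 = 60.
P[1]: T = 57, S = E(K, T) = 15; D7 ⊕ 15 = C2.
P[2]: T = 58, S = E(K, T) = 0B; 8A ⊕ 0B = 81.
P[3]: T = 59, S = E(K, T) = 09; 69 ⊕ 09 = 60.
Blocks that differ from the original plaintext: P[3].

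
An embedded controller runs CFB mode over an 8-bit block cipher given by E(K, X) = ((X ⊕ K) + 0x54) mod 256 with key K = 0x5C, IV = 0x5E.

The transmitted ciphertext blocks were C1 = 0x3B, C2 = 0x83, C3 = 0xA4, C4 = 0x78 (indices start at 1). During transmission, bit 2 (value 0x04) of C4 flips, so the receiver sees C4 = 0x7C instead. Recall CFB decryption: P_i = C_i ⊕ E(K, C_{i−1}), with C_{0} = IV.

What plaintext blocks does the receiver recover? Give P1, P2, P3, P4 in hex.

P1 = 0x6D, P2 = 0x38, P3 = 0x97, P4 = 0x30

Only C4 changed, to 0x7C. In CFB, a change in C_i flips the same bit in P_i and garbles P_{i+1}. Decrypting the received ciphertext:
P1: E(K, 0x5E) = 0x56; 0x3B ⊕ 0x56 = 0x6D.
P2: E(K, 0x3B) = 0xBB; 0x83 ⊕ 0xBB = 0x38.
P3: E(K, 0x83) = 0x33; 0xA4 ⊕ 0x33 = 0x97.
P4: E(K, 0xA4) = 0x4C; 0x7C ⊕ 0x4C = 0x30.
Blocks that differ from the original plaintext: P4.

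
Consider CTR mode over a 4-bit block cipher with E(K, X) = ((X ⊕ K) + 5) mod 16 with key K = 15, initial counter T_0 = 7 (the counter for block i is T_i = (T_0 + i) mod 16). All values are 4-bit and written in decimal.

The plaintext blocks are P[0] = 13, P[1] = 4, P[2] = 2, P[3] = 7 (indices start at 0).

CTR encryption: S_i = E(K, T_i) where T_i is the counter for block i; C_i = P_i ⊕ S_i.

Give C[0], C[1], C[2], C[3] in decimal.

C[0] = 0, C[1] = 8, C[2] = 9, C[3] = 13

C[0]: T = 7, S = E(K, T) = 13; 13 ⊕ 13 = 0.
C[1]: T = 8, S = E(K, T) = 12; 4 ⊕ 12 = 8.
C[2]: T = 9, S = E(K, T) = 11; 2 ⊕ 11 = 9.
C[3]: T = 10, S = E(K, T) = 10; 7 ⊕ 10 = 13.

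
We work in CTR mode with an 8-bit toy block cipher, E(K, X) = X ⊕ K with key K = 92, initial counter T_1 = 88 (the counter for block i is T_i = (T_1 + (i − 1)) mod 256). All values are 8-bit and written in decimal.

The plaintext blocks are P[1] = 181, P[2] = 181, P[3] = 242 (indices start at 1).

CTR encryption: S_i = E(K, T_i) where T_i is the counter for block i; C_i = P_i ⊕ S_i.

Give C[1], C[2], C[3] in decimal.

C[1]: T = 88, S = E(K, T) = 4; 181 ⊕ 4 = 177.
C[2]: T = 89, S = E(K, T) = 5; 181 ⊕ 5 = 176.
C[3]: T = 90, S = E(K, T) = 6; 242 ⊕ 6 = 244.

C[1] = 177, C[2] = 176, C[3] = 244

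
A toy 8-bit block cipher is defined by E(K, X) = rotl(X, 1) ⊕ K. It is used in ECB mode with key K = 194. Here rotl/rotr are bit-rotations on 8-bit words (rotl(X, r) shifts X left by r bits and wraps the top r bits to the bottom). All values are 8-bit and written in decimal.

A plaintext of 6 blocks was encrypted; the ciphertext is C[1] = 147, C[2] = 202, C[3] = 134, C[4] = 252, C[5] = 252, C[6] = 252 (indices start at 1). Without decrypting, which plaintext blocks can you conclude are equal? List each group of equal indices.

P[4] = P[5] = P[6]

ECB encrypts each block independently with the same key, so equal ciphertext blocks imply equal plaintext blocks.
C[4] = C[5] = C[6] = 252, so P[4] = P[5] = P[6].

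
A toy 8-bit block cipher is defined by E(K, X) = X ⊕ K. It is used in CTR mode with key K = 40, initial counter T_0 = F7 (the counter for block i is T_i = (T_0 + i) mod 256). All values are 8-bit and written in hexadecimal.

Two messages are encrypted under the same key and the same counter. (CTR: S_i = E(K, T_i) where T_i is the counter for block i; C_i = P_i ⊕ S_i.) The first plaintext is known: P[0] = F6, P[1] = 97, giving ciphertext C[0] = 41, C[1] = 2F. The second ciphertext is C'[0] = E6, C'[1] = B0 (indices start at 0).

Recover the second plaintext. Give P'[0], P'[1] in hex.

P'[0] = 51, P'[1] = 08

In CTR with a reused counter, both messages share the same keystream S_i, so C_i ⊕ C'_i = P_i ⊕ P'_i and thus P'_i = P_i ⊕ C_i ⊕ C'_i.
P'[0]: F6 ⊕ 41 ⊕ E6 = 51.
P'[1]: 97 ⊕ 2F ⊕ B0 = 08.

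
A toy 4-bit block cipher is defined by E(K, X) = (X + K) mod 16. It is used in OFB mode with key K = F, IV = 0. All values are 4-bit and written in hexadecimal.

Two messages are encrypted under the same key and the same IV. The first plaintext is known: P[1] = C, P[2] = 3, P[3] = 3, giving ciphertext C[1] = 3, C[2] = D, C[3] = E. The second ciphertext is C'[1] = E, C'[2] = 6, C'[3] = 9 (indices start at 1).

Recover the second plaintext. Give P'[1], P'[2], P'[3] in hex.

In OFB with a reused IV, both messages share the same keystream S_i, so C_i ⊕ C'_i = P_i ⊕ P'_i and thus P'_i = P_i ⊕ C_i ⊕ C'_i.
P'[1]: C ⊕ 3 ⊕ E = 1.
P'[2]: 3 ⊕ D ⊕ 6 = 8.
P'[3]: 3 ⊕ E ⊕ 9 = 4.

P'[1] = 1, P'[2] = 8, P'[3] = 4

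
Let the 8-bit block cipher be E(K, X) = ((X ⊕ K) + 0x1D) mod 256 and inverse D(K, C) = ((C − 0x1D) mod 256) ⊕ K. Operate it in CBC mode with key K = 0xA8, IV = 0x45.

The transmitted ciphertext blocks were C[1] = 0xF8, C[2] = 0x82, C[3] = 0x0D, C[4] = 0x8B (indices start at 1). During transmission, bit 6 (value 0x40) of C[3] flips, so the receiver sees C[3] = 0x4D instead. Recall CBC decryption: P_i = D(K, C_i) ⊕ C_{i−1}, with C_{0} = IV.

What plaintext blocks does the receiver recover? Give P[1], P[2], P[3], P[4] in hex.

Only C[3] changed, to 0x4D. In CBC, a change in C_i garbles P_i and flips the same bit in P_{i+1}. Decrypting the received ciphertext:
P[1]: D(K, 0xF8) = 0x73; 0x73 ⊕ 0x45 = 0x36.
P[2]: D(K, 0x82) = 0xCD; 0xCD ⊕ 0xF8 = 0x35.
P[3]: D(K, 0x4D) = 0x98; 0x98 ⊕ 0x82 = 0x1A.
P[4]: D(K, 0x8B) = 0xC6; 0xC6 ⊕ 0x4D = 0x8B.
Blocks that differ from the original plaintext: P[3], P[4].

P[1] = 0x36, P[2] = 0x35, P[3] = 0x1A, P[4] = 0x8B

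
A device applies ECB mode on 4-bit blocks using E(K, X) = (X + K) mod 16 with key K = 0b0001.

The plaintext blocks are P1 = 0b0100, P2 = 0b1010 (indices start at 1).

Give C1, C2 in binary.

ECB encryption: C_i = E(K, P_i).
C1: E(K, 0b0100) = 0b0101.
C2: E(K, 0b1010) = 0b1011.

C1 = 0b0101, C2 = 0b1011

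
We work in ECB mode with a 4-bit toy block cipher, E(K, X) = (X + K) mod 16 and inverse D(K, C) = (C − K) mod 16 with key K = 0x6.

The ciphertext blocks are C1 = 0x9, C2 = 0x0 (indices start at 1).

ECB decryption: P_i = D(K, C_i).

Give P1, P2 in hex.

P1 = 0x3, P2 = 0xA

P1: D(K, 0x9) = 0x3.
P2: D(K, 0x0) = 0xA.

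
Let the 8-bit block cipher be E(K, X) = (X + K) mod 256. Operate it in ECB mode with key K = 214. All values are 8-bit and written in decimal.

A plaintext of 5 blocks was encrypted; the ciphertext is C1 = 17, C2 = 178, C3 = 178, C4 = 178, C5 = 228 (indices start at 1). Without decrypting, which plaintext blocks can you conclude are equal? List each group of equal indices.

ECB encrypts each block independently with the same key, so equal ciphertext blocks imply equal plaintext blocks.
C2 = C3 = C4 = 178, so P2 = P3 = P4.

P2 = P3 = P4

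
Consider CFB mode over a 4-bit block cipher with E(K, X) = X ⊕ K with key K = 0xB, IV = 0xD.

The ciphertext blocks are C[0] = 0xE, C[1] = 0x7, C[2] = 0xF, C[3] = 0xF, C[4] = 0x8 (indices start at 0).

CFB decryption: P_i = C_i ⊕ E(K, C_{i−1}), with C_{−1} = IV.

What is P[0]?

P[0] = 0x8

P[0]: E(K, 0xD) = 0x6; 0xE ⊕ 0x6 = 0x8.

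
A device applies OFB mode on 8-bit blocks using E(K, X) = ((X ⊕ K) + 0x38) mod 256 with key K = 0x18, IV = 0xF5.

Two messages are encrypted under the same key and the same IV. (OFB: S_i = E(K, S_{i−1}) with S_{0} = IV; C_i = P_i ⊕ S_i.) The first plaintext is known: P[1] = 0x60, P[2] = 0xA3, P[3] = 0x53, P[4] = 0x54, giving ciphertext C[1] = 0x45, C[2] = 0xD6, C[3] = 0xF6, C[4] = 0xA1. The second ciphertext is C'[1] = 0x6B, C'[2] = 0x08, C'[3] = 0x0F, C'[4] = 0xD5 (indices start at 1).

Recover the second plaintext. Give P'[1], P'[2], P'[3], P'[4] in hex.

P'[1] = 0x4E, P'[2] = 0x7D, P'[3] = 0xAA, P'[4] = 0x20

In OFB with a reused IV, both messages share the same keystream S_i, so C_i ⊕ C'_i = P_i ⊕ P'_i and thus P'_i = P_i ⊕ C_i ⊕ C'_i.
P'[1]: 0x60 ⊕ 0x45 ⊕ 0x6B = 0x4E.
P'[2]: 0xA3 ⊕ 0xD6 ⊕ 0x08 = 0x7D.
P'[3]: 0x53 ⊕ 0xF6 ⊕ 0x0F = 0xAA.
P'[4]: 0x54 ⊕ 0xA1 ⊕ 0xD5 = 0x20.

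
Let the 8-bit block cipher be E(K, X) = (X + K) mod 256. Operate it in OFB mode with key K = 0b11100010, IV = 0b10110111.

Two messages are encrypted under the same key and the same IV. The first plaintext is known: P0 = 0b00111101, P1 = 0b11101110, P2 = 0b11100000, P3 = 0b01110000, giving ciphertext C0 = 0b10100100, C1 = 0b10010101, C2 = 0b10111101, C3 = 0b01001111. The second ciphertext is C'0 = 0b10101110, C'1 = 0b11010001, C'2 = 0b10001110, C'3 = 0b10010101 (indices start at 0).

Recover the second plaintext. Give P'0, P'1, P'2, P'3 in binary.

In OFB with a reused IV, both messages share the same keystream S_i, so C_i ⊕ C'_i = P_i ⊕ P'_i and thus P'_i = P_i ⊕ C_i ⊕ C'_i.
P'0: 0b00111101 ⊕ 0b10100100 ⊕ 0b10101110 = 0b00110111.
P'1: 0b11101110 ⊕ 0b10010101 ⊕ 0b11010001 = 0b10101010.
P'2: 0b11100000 ⊕ 0b10111101 ⊕ 0b10001110 = 0b11010011.
P'3: 0b01110000 ⊕ 0b01001111 ⊕ 0b10010101 = 0b10101010.

P'0 = 0b00110111, P'1 = 0b10101010, P'2 = 0b11010011, P'3 = 0b10101010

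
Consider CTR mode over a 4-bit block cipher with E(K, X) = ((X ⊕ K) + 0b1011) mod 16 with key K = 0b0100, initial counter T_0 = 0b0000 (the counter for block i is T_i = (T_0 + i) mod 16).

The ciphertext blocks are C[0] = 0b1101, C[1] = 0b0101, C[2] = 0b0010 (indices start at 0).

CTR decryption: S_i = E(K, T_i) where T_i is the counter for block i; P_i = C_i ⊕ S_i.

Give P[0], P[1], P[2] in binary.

P[0] = 0b0010, P[1] = 0b0101, P[2] = 0b0011

P[0]: T = 0b0000, S = E(K, T) = 0b1111; 0b1101 ⊕ 0b1111 = 0b0010.
P[1]: T = 0b0001, S = E(K, T) = 0b0000; 0b0101 ⊕ 0b0000 = 0b0101.
P[2]: T = 0b0010, S = E(K, T) = 0b0001; 0b0010 ⊕ 0b0001 = 0b0011.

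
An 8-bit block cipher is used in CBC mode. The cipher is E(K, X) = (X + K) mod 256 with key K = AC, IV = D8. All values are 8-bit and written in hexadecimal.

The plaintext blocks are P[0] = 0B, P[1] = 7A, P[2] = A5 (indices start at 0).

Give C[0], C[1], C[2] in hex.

CBC encryption: C_i = E(K, P_i ⊕ C_{i−1}), with C_{−1} = IV.
C[0]: P[0] ⊕ D8 = D3; E(K, D3) = 7F.
C[1]: P[1] ⊕ 7F = 05; E(K, 05) = B1.
C[2]: P[2] ⊕ B1 = 14; E(K, 14) = C0.

C[0] = 7F, C[1] = B1, C[2] = C0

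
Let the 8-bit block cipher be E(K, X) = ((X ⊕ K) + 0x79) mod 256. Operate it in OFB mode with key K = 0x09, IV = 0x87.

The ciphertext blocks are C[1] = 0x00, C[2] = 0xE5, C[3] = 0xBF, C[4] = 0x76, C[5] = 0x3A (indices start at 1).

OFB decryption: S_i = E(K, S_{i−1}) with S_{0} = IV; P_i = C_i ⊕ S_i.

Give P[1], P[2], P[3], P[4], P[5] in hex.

P[1]: S = E(K, 0x87) = 0x07; 0x00 ⊕ 0x07 = 0x07.
P[2]: S = E(K, 0x07) = 0x87; 0xE5 ⊕ 0x87 = 0x62.
P[3]: S = E(K, 0x87) = 0x07; 0xBF ⊕ 0x07 = 0xB8.
P[4]: S = E(K, 0x07) = 0x87; 0x76 ⊕ 0x87 = 0xF1.
P[5]: S = E(K, 0x87) = 0x07; 0x3A ⊕ 0x07 = 0x3D.

P[1] = 0x07, P[2] = 0x62, P[3] = 0xB8, P[4] = 0xF1, P[5] = 0x3D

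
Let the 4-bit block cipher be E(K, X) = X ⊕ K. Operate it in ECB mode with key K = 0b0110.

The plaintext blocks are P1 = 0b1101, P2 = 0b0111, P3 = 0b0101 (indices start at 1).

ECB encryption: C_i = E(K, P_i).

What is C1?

C1: E(K, 0b1101) = 0b1011.

C1 = 0b1011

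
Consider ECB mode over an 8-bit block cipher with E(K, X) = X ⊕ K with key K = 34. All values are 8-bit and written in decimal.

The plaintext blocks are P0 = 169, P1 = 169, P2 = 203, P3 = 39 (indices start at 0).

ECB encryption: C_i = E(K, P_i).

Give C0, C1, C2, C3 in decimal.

C0 = 139, C1 = 139, C2 = 233, C3 = 5

C0: E(K, 169) = 139.
C1: E(K, 169) = 139.
C2: E(K, 203) = 233.
C3: E(K, 39) = 5.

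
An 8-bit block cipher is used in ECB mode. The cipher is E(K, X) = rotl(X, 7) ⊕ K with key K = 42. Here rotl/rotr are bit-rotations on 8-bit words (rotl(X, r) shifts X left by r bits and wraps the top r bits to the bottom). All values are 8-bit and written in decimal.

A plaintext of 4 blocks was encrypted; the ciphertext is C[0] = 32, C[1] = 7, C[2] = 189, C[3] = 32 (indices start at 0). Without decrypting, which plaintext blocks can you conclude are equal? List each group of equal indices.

ECB encrypts each block independently with the same key, so equal ciphertext blocks imply equal plaintext blocks.
C[0] = C[3] = 32, so P[0] = P[3].

P[0] = P[3]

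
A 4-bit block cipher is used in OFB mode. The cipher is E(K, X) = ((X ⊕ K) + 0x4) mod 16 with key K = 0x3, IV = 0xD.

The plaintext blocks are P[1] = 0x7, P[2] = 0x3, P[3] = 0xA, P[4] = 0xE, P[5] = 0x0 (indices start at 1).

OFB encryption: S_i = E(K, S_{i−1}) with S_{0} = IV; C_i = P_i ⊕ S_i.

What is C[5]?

C[5] = 0x2

C[1]: S = E(K, 0xD) = 0x2; 0x7 ⊕ 0x2 = 0x5.
C[2]: S = E(K, 0x2) = 0x5; 0x3 ⊕ 0x5 = 0x6.
C[3]: S = E(K, 0x5) = 0xA; 0xA ⊕ 0xA = 0x0.
C[4]: S = E(K, 0xA) = 0xD; 0xE ⊕ 0xD = 0x3.
C[5]: S = E(K, 0xD) = 0x2; 0x0 ⊕ 0x2 = 0x2.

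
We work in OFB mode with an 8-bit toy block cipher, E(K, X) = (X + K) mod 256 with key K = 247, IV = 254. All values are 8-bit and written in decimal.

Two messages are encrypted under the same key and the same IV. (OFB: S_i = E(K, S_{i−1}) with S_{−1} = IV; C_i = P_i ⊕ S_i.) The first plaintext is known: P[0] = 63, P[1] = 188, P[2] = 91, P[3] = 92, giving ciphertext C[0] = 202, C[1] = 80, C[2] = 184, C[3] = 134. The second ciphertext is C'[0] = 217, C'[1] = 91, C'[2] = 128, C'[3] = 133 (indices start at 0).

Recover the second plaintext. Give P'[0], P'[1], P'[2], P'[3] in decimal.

In OFB with a reused IV, both messages share the same keystream S_i, so C_i ⊕ C'_i = P_i ⊕ P'_i and thus P'_i = P_i ⊕ C_i ⊕ C'_i.
P'[0]: 63 ⊕ 202 ⊕ 217 = 44.
P'[1]: 188 ⊕ 80 ⊕ 91 = 183.
P'[2]: 91 ⊕ 184 ⊕ 128 = 99.
P'[3]: 92 ⊕ 134 ⊕ 133 = 95.

P'[0] = 44, P'[1] = 183, P'[2] = 99, P'[3] = 95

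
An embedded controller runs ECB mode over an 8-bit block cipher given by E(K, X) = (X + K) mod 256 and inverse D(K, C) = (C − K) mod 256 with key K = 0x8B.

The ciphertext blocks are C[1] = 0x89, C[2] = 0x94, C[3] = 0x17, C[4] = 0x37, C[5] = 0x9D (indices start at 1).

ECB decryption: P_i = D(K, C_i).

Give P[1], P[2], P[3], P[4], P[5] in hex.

P[1] = 0xFE, P[2] = 0x09, P[3] = 0x8C, P[4] = 0xAC, P[5] = 0x12

P[1]: D(K, 0x89) = 0xFE.
P[2]: D(K, 0x94) = 0x09.
P[3]: D(K, 0x17) = 0x8C.
P[4]: D(K, 0x37) = 0xAC.
P[5]: D(K, 0x9D) = 0x12.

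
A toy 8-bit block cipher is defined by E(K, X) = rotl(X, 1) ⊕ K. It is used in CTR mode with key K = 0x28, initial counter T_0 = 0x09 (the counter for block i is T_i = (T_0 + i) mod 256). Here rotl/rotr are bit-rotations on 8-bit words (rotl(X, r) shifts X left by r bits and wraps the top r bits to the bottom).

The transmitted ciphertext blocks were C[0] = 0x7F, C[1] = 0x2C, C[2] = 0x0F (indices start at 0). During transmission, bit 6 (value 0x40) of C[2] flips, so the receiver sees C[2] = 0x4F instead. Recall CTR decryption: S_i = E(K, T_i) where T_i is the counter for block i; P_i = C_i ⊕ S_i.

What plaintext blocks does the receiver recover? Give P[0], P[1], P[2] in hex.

Only C[2] changed, to 0x4F. In CTR, a change in C_i flips the same bit in P_i only; the keystream is unaffected. Decrypting the received ciphertext:
P[0]: T = 0x09, S = E(K, T) = 0x3A; 0x7F ⊕ 0x3A = 0x45.
P[1]: T = 0x0A, S = E(K, T) = 0x3C; 0x2C ⊕ 0x3C = 0x10.
P[2]: T = 0x0B, S = E(K, T) = 0x3E; 0x4F ⊕ 0x3E = 0x71.
Blocks that differ from the original plaintext: P[2].

P[0] = 0x45, P[1] = 0x10, P[2] = 0x71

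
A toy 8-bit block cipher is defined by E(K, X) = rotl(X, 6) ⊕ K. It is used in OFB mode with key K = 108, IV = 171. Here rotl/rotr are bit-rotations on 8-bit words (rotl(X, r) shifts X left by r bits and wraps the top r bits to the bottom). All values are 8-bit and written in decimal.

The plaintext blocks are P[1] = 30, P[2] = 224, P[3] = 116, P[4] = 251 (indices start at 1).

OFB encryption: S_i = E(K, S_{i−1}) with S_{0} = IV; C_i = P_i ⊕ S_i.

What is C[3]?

C[3] = 107

C[1]: S = E(K, 171) = 134; 30 ⊕ 134 = 152.
C[2]: S = E(K, 134) = 205; 224 ⊕ 205 = 45.
C[3]: S = E(K, 205) = 31; 116 ⊕ 31 = 107.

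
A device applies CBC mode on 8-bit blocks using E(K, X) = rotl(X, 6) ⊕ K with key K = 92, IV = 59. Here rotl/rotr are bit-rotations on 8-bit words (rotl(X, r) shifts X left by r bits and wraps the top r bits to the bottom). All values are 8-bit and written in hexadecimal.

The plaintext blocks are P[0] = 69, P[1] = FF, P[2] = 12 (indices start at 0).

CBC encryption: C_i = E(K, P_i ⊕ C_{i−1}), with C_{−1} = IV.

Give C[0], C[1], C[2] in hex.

C[0] = 9E, C[1] = CA, C[2] = A4

C[0]: P[0] ⊕ 59 = 30; E(K, 30) = 9E.
C[1]: P[1] ⊕ 9E = 61; E(K, 61) = CA.
C[2]: P[2] ⊕ CA = D8; E(K, D8) = A4.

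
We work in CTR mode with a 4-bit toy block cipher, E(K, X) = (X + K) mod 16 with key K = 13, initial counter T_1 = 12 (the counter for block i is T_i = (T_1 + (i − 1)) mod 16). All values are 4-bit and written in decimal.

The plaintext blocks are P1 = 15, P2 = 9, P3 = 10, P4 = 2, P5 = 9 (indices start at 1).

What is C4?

CTR encryption: S_i = E(K, T_i) where T_i is the counter for block i; C_i = P_i ⊕ S_i.
C1: T = 12, S = E(K, T) = 9; 15 ⊕ 9 = 6.
C2: T = 13, S = E(K, T) = 10; 9 ⊕ 10 = 3.
C3: T = 14, S = E(K, T) = 11; 10 ⊕ 11 = 1.
C4: T = 15, S = E(K, T) = 12; 2 ⊕ 12 = 14.

C4 = 14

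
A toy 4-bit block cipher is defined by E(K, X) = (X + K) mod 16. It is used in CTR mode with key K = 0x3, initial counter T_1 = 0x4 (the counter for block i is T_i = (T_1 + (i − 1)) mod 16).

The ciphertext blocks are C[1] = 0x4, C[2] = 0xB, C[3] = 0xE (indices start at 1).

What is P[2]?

P[2] = 0x3

CTR decryption: S_i = E(K, T_i) where T_i is the counter for block i; P_i = C_i ⊕ S_i.
P[2]: T = 0x5, S = E(K, T) = 0x8; 0xB ⊕ 0x8 = 0x3.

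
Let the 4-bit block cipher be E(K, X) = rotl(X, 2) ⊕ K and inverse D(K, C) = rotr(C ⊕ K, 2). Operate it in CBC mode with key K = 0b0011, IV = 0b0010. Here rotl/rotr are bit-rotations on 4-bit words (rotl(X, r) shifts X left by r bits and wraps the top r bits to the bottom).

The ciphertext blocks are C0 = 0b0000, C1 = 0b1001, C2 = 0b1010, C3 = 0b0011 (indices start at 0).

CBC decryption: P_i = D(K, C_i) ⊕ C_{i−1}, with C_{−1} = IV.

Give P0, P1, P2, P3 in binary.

P0: D(K, 0b0000) = 0b1100; 0b1100 ⊕ 0b0010 = 0b1110.
P1: D(K, 0b1001) = 0b1010; 0b1010 ⊕ 0b0000 = 0b1010.
P2: D(K, 0b1010) = 0b0110; 0b0110 ⊕ 0b1001 = 0b1111.
P3: D(K, 0b0011) = 0b0000; 0b0000 ⊕ 0b1010 = 0b1010.

P0 = 0b1110, P1 = 0b1010, P2 = 0b1111, P3 = 0b1010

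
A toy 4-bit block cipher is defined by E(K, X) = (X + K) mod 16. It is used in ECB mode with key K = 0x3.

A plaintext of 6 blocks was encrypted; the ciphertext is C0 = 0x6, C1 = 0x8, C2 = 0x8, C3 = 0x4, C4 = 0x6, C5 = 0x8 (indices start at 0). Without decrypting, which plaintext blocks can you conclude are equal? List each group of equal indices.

ECB encrypts each block independently with the same key, so equal ciphertext blocks imply equal plaintext blocks.
C0 = C4 = 0x6, so P0 = P4.
C1 = C2 = C5 = 0x8, so P1 = P2 = P5.

P0 = P4; P1 = P2 = P5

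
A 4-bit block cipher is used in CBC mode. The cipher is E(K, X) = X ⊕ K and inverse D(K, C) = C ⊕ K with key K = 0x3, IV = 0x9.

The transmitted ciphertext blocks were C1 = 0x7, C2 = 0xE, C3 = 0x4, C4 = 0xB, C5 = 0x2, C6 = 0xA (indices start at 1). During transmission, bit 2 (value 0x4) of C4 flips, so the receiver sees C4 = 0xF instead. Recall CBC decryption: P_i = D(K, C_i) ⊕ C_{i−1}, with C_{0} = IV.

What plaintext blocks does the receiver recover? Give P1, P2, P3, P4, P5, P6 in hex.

P1 = 0xD, P2 = 0xA, P3 = 0x9, P4 = 0x8, P5 = 0xE, P6 = 0xB

Only C4 changed, to 0xF. In CBC, a change in C_i garbles P_i and flips the same bit in P_{i+1}. Decrypting the received ciphertext:
P1: D(K, 0x7) = 0x4; 0x4 ⊕ 0x9 = 0xD.
P2: D(K, 0xE) = 0xD; 0xD ⊕ 0x7 = 0xA.
P3: D(K, 0x4) = 0x7; 0x7 ⊕ 0xE = 0x9.
P4: D(K, 0xF) = 0xC; 0xC ⊕ 0x4 = 0x8.
P5: D(K, 0x2) = 0x1; 0x1 ⊕ 0xF = 0xE.
P6: D(K, 0xA) = 0x9; 0x9 ⊕ 0x2 = 0xB.
Blocks that differ from the original plaintext: P4, P5.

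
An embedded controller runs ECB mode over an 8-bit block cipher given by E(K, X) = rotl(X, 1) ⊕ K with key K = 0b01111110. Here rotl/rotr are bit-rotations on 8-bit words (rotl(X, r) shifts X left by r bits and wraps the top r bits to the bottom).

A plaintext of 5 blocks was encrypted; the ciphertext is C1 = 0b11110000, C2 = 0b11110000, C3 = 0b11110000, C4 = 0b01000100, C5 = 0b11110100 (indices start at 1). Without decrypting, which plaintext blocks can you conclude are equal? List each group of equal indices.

P1 = P2 = P3

ECB encrypts each block independently with the same key, so equal ciphertext blocks imply equal plaintext blocks.
C1 = C2 = C3 = 0b11110000, so P1 = P2 = P3.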